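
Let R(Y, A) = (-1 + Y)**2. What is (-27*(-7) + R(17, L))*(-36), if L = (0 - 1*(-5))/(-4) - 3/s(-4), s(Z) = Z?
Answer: -16020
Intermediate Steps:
L = -1/2 (L = (0 - 1*(-5))/(-4) - 3/(-4) = (0 + 5)*(-1/4) - 3*(-1/4) = 5*(-1/4) + 3/4 = -5/4 + 3/4 = -1/2 ≈ -0.50000)
(-27*(-7) + R(17, L))*(-36) = (-27*(-7) + (-1 + 17)**2)*(-36) = (189 + 16**2)*(-36) = (189 + 256)*(-36) = 445*(-36) = -16020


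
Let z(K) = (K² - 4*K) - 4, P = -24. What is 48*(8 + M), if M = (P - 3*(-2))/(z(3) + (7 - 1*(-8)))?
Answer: 276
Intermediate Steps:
z(K) = -4 + K² - 4*K
M = -9/4 (M = (-24 - 3*(-2))/((-4 + 3² - 4*3) + (7 - 1*(-8))) = (-24 + 6)/((-4 + 9 - 12) + (7 + 8)) = -18/(-7 + 15) = -18/8 = -18*⅛ = -9/4 ≈ -2.2500)
48*(8 + M) = 48*(8 - 9/4) = 48*(23/4) = 276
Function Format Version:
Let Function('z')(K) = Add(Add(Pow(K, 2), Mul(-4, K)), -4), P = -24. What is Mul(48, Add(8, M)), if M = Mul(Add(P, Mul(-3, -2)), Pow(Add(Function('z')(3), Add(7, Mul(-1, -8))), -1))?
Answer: 276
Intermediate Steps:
Function('z')(K) = Add(-4, Pow(K, 2), Mul(-4, K))
M = Rational(-9, 4) (M = Mul(Add(-24, Mul(-3, -2)), Pow(Add(Add(-4, Pow(3, 2), Mul(-4, 3)), Add(7, Mul(-1, -8))), -1)) = Mul(Add(-24, 6), Pow(Add(Add(-4, 9, -12), Add(7, 8)), -1)) = Mul(-18, Pow(Add(-7, 15), -1)) = Mul(-18, Pow(8, -1)) = Mul(-18, Rational(1, 8)) = Rational(-9, 4) ≈ -2.2500)
Mul(48, Add(8, M)) = Mul(48, Add(8, Rational(-9, 4))) = Mul(48, Rational(23, 4)) = 276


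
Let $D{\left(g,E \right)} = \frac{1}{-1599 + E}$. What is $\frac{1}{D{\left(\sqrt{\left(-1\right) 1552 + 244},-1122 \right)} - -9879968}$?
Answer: $\frac{2721}{26883392927} \approx 1.0121 \cdot 10^{-7}$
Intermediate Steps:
$\frac{1}{D{\left(\sqrt{\left(-1\right) 1552 + 244},-1122 \right)} - -9879968} = \frac{1}{\frac{1}{-1599 - 1122} - -9879968} = \frac{1}{\frac{1}{-2721} + 9879968} = \frac{1}{- \frac{1}{2721} + 9879968} = \frac{1}{\frac{26883392927}{2721}} = \frac{2721}{26883392927}$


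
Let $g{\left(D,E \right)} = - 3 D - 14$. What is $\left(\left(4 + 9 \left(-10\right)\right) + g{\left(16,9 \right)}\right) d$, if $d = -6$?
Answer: $888$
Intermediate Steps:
$g{\left(D,E \right)} = -14 - 3 D$
$\left(\left(4 + 9 \left(-10\right)\right) + g{\left(16,9 \right)}\right) d = \left(\left(4 + 9 \left(-10\right)\right) - 62\right) \left(-6\right) = \left(\left(4 - 90\right) - 62\right) \left(-6\right) = \left(-86 - 62\right) \left(-6\right) = \left(-148\right) \left(-6\right) = 888$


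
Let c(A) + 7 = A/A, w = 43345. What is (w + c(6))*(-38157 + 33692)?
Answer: -193508635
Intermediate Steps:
c(A) = -6 (c(A) = -7 + A/A = -7 + 1 = -6)
(w + c(6))*(-38157 + 33692) = (43345 - 6)*(-38157 + 33692) = 43339*(-4465) = -193508635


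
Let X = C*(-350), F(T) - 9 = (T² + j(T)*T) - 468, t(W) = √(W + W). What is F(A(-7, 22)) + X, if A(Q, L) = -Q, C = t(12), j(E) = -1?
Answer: -417 - 700*√6 ≈ -2131.6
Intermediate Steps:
t(W) = √2*√W (t(W) = √(2*W) = √2*√W)
C = 2*√6 (C = √2*√12 = √2*(2*√3) = 2*√6 ≈ 4.8990)
F(T) = -459 + T² - T (F(T) = 9 + ((T² - T) - 468) = 9 + (-468 + T² - T) = -459 + T² - T)
X = -700*√6 (X = (2*√6)*(-350) = -700*√6 ≈ -1714.6)
F(A(-7, 22)) + X = (-459 + (-1*(-7))² - (-1)*(-7)) - 700*√6 = (-459 + 7² - 1*7) - 700*√6 = (-459 + 49 - 7) - 700*√6 = -417 - 700*√6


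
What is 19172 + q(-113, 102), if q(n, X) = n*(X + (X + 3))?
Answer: -4219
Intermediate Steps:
q(n, X) = n*(3 + 2*X) (q(n, X) = n*(X + (3 + X)) = n*(3 + 2*X))
19172 + q(-113, 102) = 19172 - 113*(3 + 2*102) = 19172 - 113*(3 + 204) = 19172 - 113*207 = 19172 - 23391 = -4219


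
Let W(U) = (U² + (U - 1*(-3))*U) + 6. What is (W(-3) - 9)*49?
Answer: 294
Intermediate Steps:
W(U) = 6 + U² + U*(3 + U) (W(U) = (U² + (U + 3)*U) + 6 = (U² + (3 + U)*U) + 6 = (U² + U*(3 + U)) + 6 = 6 + U² + U*(3 + U))
(W(-3) - 9)*49 = ((6 + 2*(-3)² + 3*(-3)) - 9)*49 = ((6 + 2*9 - 9) - 9)*49 = ((6 + 18 - 9) - 9)*49 = (15 - 9)*49 = 6*49 = 294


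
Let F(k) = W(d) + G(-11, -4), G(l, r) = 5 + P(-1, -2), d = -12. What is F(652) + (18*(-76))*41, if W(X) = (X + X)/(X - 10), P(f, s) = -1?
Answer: -616912/11 ≈ -56083.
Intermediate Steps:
G(l, r) = 4 (G(l, r) = 5 - 1 = 4)
W(X) = 2*X/(-10 + X) (W(X) = (2*X)/(-10 + X) = 2*X/(-10 + X))
F(k) = 56/11 (F(k) = 2*(-12)/(-10 - 12) + 4 = 2*(-12)/(-22) + 4 = 2*(-12)*(-1/22) + 4 = 12/11 + 4 = 56/11)
F(652) + (18*(-76))*41 = 56/11 + (18*(-76))*41 = 56/11 - 1368*41 = 56/11 - 56088 = -616912/11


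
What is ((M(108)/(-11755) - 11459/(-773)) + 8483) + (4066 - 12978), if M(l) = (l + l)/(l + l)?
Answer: -3763458063/9086615 ≈ -414.18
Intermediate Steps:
M(l) = 1 (M(l) = (2*l)/((2*l)) = (2*l)*(1/(2*l)) = 1)
((M(108)/(-11755) - 11459/(-773)) + 8483) + (4066 - 12978) = ((1/(-11755) - 11459/(-773)) + 8483) + (4066 - 12978) = ((1*(-1/11755) - 11459*(-1/773)) + 8483) - 8912 = ((-1/11755 + 11459/773) + 8483) - 8912 = (134699772/9086615 + 8483) - 8912 = 77216454817/9086615 - 8912 = -3763458063/9086615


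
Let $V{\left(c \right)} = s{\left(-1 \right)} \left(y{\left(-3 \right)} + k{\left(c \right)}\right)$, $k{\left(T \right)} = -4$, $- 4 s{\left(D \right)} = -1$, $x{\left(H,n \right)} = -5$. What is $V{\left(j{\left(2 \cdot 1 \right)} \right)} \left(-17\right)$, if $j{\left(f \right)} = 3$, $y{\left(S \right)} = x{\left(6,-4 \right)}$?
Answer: $\frac{153}{4} \approx 38.25$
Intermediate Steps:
$y{\left(S \right)} = -5$
$s{\left(D \right)} = \frac{1}{4}$ ($s{\left(D \right)} = \left(- \frac{1}{4}\right) \left(-1\right) = \frac{1}{4}$)
$V{\left(c \right)} = - \frac{9}{4}$ ($V{\left(c \right)} = \frac{-5 - 4}{4} = \frac{1}{4} \left(-9\right) = - \frac{9}{4}$)
$V{\left(j{\left(2 \cdot 1 \right)} \right)} \left(-17\right) = \left(- \frac{9}{4}\right) \left(-17\right) = \frac{153}{4}$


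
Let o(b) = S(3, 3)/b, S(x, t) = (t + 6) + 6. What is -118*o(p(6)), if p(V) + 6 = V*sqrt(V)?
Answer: -59 - 59*sqrt(6) ≈ -203.52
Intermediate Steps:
S(x, t) = 12 + t (S(x, t) = (6 + t) + 6 = 12 + t)
p(V) = -6 + V**(3/2) (p(V) = -6 + V*sqrt(V) = -6 + V**(3/2))
o(b) = 15/b (o(b) = (12 + 3)/b = 15/b)
-118*o(p(6)) = -1770/(-6 + 6**(3/2)) = -1770/(-6 + 6*sqrt(6))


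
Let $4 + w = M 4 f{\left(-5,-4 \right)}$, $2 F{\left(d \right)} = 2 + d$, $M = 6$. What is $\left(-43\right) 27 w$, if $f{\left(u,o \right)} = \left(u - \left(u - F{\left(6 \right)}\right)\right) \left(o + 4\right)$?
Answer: $4644$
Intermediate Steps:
$F{\left(d \right)} = 1 + \frac{d}{2}$ ($F{\left(d \right)} = \frac{2 + d}{2} = 1 + \frac{d}{2}$)
$f{\left(u,o \right)} = 16 + 4 o$ ($f{\left(u,o \right)} = \left(u - \left(-4 + u\right)\right) \left(o + 4\right) = \left(u - \left(-4 + u\right)\right) \left(4 + o\right) = 4 \left(4 + o\right) = 16 + 4 o$)
$w = -4$ ($w = -4 + 6 \cdot 4 \left(16 + 4 \left(-4\right)\right) = -4 + 24 \left(16 - 16\right) = -4 + 24 \cdot 0 = -4 + 0 = -4$)
$\left(-43\right) 27 w = \left(-43\right) 27 \left(-4\right) = \left(-1161\right) \left(-4\right) = 4644$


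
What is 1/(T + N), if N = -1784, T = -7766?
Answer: -1/9550 ≈ -0.00010471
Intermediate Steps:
1/(T + N) = 1/(-7766 - 1784) = 1/(-9550) = -1/9550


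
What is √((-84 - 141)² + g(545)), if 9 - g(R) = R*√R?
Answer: √(50634 - 545*√545) ≈ 194.71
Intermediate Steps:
g(R) = 9 - R^(3/2) (g(R) = 9 - R*√R = 9 - R^(3/2))
√((-84 - 141)² + g(545)) = √((-84 - 141)² + (9 - 545^(3/2))) = √((-225)² + (9 - 545*√545)) = √(50625 + (9 - 545*√545)) = √(50634 - 545*√545)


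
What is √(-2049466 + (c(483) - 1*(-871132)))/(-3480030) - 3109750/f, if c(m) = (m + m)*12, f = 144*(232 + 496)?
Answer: -222125/7488 - I*√129638/1160010 ≈ -29.664 - 0.00031039*I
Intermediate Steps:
f = 104832 (f = 144*728 = 104832)
c(m) = 24*m (c(m) = (2*m)*12 = 24*m)
√(-2049466 + (c(483) - 1*(-871132)))/(-3480030) - 3109750/f = √(-2049466 + (24*483 - 1*(-871132)))/(-3480030) - 3109750/104832 = √(-2049466 + (11592 + 871132))*(-1/3480030) - 3109750*1/104832 = √(-2049466 + 882724)*(-1/3480030) - 222125/7488 = √(-1166742)*(-1/3480030) - 222125/7488 = (3*I*√129638)*(-1/3480030) - 222125/7488 = -I*√129638/1160010 - 222125/7488 = -222125/7488 - I*√129638/1160010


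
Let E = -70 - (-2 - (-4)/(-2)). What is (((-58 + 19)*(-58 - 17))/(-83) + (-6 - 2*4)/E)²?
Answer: 9205251136/7502121 ≈ 1227.0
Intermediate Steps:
E = -66 (E = -70 - (-2 - (-4)*(-1)/2) = -70 - (-2 - 1*2) = -70 - (-2 - 2) = -70 - 1*(-4) = -70 + 4 = -66)
(((-58 + 19)*(-58 - 17))/(-83) + (-6 - 2*4)/E)² = (((-58 + 19)*(-58 - 17))/(-83) + (-6 - 2*4)/(-66))² = (-39*(-75)*(-1/83) + (-6 - 8)*(-1/66))² = (2925*(-1/83) - 14*(-1/66))² = (-2925/83 + 7/33)² = (-95944/2739)² = 9205251136/7502121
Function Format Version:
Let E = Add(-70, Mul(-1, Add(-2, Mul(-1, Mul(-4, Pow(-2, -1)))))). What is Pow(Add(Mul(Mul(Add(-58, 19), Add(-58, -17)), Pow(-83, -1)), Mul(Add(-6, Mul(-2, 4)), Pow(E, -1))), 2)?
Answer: Rational(9205251136, 7502121) ≈ 1227.0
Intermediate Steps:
E = -66 (E = Add(-70, Mul(-1, Add(-2, Mul(-1, Mul(-4, Rational(-1, 2)))))) = Add(-70, Mul(-1, Add(-2, Mul(-1, 2)))) = Add(-70, Mul(-1, Add(-2, -2))) = Add(-70, Mul(-1, -4)) = Add(-70, 4) = -66)
Pow(Add(Mul(Mul(Add(-58, 19), Add(-58, -17)), Pow(-83, -1)), Mul(Add(-6, Mul(-2, 4)), Pow(E, -1))), 2) = Pow(Add(Mul(Mul(Add(-58, 19), Add(-58, -17)), Pow(-83, -1)), Mul(Add(-6, Mul(-2, 4)), Pow(-66, -1))), 2) = Pow(Add(Mul(Mul(-39, -75), Rational(-1, 83)), Mul(Add(-6, -8), Rational(-1, 66))), 2) = Pow(Add(Mul(2925, Rational(-1, 83)), Mul(-14, Rational(-1, 66))), 2) = Pow(Add(Rational(-2925, 83), Rational(7, 33)), 2) = Pow(Rational(-95944, 2739), 2) = Rational(9205251136, 7502121)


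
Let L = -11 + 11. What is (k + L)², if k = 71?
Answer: 5041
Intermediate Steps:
L = 0
(k + L)² = (71 + 0)² = 71² = 5041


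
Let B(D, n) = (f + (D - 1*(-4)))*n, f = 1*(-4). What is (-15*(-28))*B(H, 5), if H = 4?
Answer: 8400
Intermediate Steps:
f = -4
B(D, n) = D*n (B(D, n) = (-4 + (D - 1*(-4)))*n = (-4 + (D + 4))*n = (-4 + (4 + D))*n = D*n)
(-15*(-28))*B(H, 5) = (-15*(-28))*(4*5) = 420*20 = 8400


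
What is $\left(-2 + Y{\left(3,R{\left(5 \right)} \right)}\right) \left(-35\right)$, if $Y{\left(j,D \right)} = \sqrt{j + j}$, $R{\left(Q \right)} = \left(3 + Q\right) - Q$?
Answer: $70 - 35 \sqrt{6} \approx -15.732$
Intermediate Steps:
$R{\left(Q \right)} = 3$
$Y{\left(j,D \right)} = \sqrt{2} \sqrt{j}$ ($Y{\left(j,D \right)} = \sqrt{2 j} = \sqrt{2} \sqrt{j}$)
$\left(-2 + Y{\left(3,R{\left(5 \right)} \right)}\right) \left(-35\right) = \left(-2 + \sqrt{2} \sqrt{3}\right) \left(-35\right) = \left(-2 + \sqrt{6}\right) \left(-35\right) = 70 - 35 \sqrt{6}$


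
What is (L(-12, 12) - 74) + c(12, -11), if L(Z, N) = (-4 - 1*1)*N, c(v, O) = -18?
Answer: -152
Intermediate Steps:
L(Z, N) = -5*N (L(Z, N) = (-4 - 1)*N = -5*N)
(L(-12, 12) - 74) + c(12, -11) = (-5*12 - 74) - 18 = (-60 - 74) - 18 = -134 - 18 = -152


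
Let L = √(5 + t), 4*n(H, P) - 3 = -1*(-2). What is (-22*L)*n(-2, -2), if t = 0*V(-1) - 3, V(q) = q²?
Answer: -55*√2/2 ≈ -38.891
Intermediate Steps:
n(H, P) = 5/4 (n(H, P) = ¾ + (-1*(-2))/4 = ¾ + (¼)*2 = ¾ + ½ = 5/4)
t = -3 (t = 0*(-1)² - 3 = 0*1 - 3 = 0 - 3 = -3)
L = √2 (L = √(5 - 3) = √2 ≈ 1.4142)
(-22*L)*n(-2, -2) = -22*√2*(5/4) = -55*√2/2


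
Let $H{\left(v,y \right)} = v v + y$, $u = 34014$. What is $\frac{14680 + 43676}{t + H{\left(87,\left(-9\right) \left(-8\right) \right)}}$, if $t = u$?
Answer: $\frac{19452}{13885} \approx 1.4009$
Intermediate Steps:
$H{\left(v,y \right)} = y + v^{2}$ ($H{\left(v,y \right)} = v^{2} + y = y + v^{2}$)
$t = 34014$
$\frac{14680 + 43676}{t + H{\left(87,\left(-9\right) \left(-8\right) \right)}} = \frac{14680 + 43676}{34014 - \left(-72 - 87^{2}\right)} = \frac{58356}{34014 + \left(72 + 7569\right)} = \frac{58356}{34014 + 7641} = \frac{58356}{41655} = 58356 \cdot \frac{1}{41655} = \frac{19452}{13885}$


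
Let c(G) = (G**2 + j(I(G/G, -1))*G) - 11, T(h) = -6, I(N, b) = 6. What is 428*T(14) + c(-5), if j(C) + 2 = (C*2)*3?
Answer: -2724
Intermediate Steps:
j(C) = -2 + 6*C (j(C) = -2 + (C*2)*3 = -2 + (2*C)*3 = -2 + 6*C)
c(G) = -11 + G**2 + 34*G (c(G) = (G**2 + (-2 + 6*6)*G) - 11 = (G**2 + (-2 + 36)*G) - 11 = (G**2 + 34*G) - 11 = -11 + G**2 + 34*G)
428*T(14) + c(-5) = 428*(-6) + (-11 + (-5)**2 + 34*(-5)) = -2568 + (-11 + 25 - 170) = -2568 - 156 = -2724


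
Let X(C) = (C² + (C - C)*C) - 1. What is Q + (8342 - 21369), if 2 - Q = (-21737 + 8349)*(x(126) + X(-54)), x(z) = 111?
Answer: 40499063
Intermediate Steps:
X(C) = -1 + C² (X(C) = (C² + 0*C) - 1 = (C² + 0) - 1 = C² - 1 = -1 + C²)
Q = 40512090 (Q = 2 - (-21737 + 8349)*(111 + (-1 + (-54)²)) = 2 - (-13388)*(111 + (-1 + 2916)) = 2 - (-13388)*(111 + 2915) = 2 - (-13388)*3026 = 2 - 1*(-40512088) = 2 + 40512088 = 40512090)
Q + (8342 - 21369) = 40512090 + (8342 - 21369) = 40512090 - 13027 = 40499063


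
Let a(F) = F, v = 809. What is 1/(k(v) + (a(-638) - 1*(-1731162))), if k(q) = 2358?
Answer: 1/1732882 ≈ 5.7707e-7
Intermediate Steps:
1/(k(v) + (a(-638) - 1*(-1731162))) = 1/(2358 + (-638 - 1*(-1731162))) = 1/(2358 + (-638 + 1731162)) = 1/(2358 + 1730524) = 1/1732882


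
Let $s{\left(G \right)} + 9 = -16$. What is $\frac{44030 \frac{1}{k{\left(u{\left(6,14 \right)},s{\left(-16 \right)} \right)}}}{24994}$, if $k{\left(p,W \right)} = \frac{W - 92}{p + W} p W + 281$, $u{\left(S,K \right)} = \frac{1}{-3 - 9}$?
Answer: $\frac{6626515}{1093562482} \approx 0.0060596$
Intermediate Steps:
$u{\left(S,K \right)} = - \frac{1}{12}$ ($u{\left(S,K \right)} = \frac{1}{-12} = - \frac{1}{12}$)
$s{\left(G \right)} = -25$ ($s{\left(G \right)} = -9 - 16 = -25$)
$k{\left(p,W \right)} = 281 + \frac{W p \left(-92 + W\right)}{W + p}$ ($k{\left(p,W \right)} = \frac{-92 + W}{W + p} p W + 281 = \frac{p \left(-92 + W\right)}{W + p} W + 281 = \frac{W p \left(-92 + W\right)}{W + p} + 281 = 281 + \frac{W p \left(-92 + W\right)}{W + p}$)
$\frac{44030 \frac{1}{k{\left(u{\left(6,14 \right)},s{\left(-16 \right)} \right)}}}{24994} = \frac{44030 \frac{1}{\frac{1}{-25 - \frac{1}{12}} \left(281 \left(-25\right) + 281 \left(- \frac{1}{12}\right) - \frac{\left(-25\right)^{2}}{12} - \left(-2300\right) \left(- \frac{1}{12}\right)\right)}}{24994} = \frac{44030}{\frac{1}{- \frac{301}{12}} \left(-7025 - \frac{281}{12} - \frac{625}{12} - \frac{575}{3}\right)} \frac{1}{24994} = \frac{44030}{\left(- \frac{12}{301}\right) \left(-7025 - \frac{281}{12} - \frac{625}{12} - \frac{575}{3}\right)} \frac{1}{24994} = \frac{44030}{\left(- \frac{12}{301}\right) \left(- \frac{43753}{6}\right)} \frac{1}{24994} = \frac{44030}{\frac{87506}{301}} \cdot \frac{1}{24994} = 44030 \cdot \frac{301}{87506} \cdot \frac{1}{24994} = \frac{6626515}{43753} \cdot \frac{1}{24994} = \frac{6626515}{1093562482}$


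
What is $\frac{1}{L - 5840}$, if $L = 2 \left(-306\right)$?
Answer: $- \frac{1}{6452} \approx -0.00015499$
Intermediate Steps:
$L = -612$
$\frac{1}{L - 5840} = \frac{1}{-612 - 5840} = \frac{1}{-6452} = - \frac{1}{6452}$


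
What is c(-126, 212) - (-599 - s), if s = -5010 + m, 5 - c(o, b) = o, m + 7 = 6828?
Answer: 2541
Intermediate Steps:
m = 6821 (m = -7 + 6828 = 6821)
c(o, b) = 5 - o
s = 1811 (s = -5010 + 6821 = 1811)
c(-126, 212) - (-599 - s) = (5 - 1*(-126)) - (-599 - 1*1811) = (5 + 126) - (-599 - 1811) = 131 - 1*(-2410) = 131 + 2410 = 2541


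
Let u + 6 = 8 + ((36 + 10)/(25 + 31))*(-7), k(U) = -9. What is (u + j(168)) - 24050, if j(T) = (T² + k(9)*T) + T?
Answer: 11305/4 ≈ 2826.3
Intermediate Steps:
u = -15/4 (u = -6 + (8 + ((36 + 10)/(25 + 31))*(-7)) = -6 + (8 + (46/56)*(-7)) = -6 + (8 + (46*(1/56))*(-7)) = -6 + (8 + (23/28)*(-7)) = -6 + (8 - 23/4) = -6 + 9/4 = -15/4 ≈ -3.7500)
j(T) = T² - 8*T (j(T) = (T² - 9*T) + T = T² - 8*T)
(u + j(168)) - 24050 = (-15/4 + 168*(-8 + 168)) - 24050 = (-15/4 + 168*160) - 24050 = (-15/4 + 26880) - 24050 = 107505/4 - 24050 = 11305/4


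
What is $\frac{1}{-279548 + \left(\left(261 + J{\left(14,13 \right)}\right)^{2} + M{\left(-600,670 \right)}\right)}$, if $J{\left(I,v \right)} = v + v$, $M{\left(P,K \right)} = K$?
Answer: $- \frac{1}{196509} \approx -5.0888 \cdot 10^{-6}$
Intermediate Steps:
$J{\left(I,v \right)} = 2 v$
$\frac{1}{-279548 + \left(\left(261 + J{\left(14,13 \right)}\right)^{2} + M{\left(-600,670 \right)}\right)} = \frac{1}{-279548 + \left(\left(261 + 2 \cdot 13\right)^{2} + 670\right)} = \frac{1}{-279548 + \left(\left(261 + 26\right)^{2} + 670\right)} = \frac{1}{-279548 + \left(287^{2} + 670\right)} = \frac{1}{-279548 + \left(82369 + 670\right)} = \frac{1}{-279548 + 83039} = \frac{1}{-196509} = - \frac{1}{196509}$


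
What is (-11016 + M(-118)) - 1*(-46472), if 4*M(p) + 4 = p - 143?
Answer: 141559/4 ≈ 35390.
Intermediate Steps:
M(p) = -147/4 + p/4 (M(p) = -1 + (p - 143)/4 = -1 + (-143 + p)/4 = -1 + (-143/4 + p/4) = -147/4 + p/4)
(-11016 + M(-118)) - 1*(-46472) = (-11016 + (-147/4 + (¼)*(-118))) - 1*(-46472) = (-11016 + (-147/4 - 59/2)) + 46472 = (-11016 - 265/4) + 46472 = -44329/4 + 46472 = 141559/4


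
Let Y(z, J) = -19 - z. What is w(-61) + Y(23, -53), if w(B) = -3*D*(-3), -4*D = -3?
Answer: -141/4 ≈ -35.250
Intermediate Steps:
D = 3/4 (D = -1/4*(-3) = 3/4 ≈ 0.75000)
w(B) = 27/4 (w(B) = -3*3/4*(-3) = -9/4*(-3) = 27/4)
w(-61) + Y(23, -53) = 27/4 + (-19 - 1*23) = 27/4 + (-19 - 23) = 27/4 - 42 = -141/4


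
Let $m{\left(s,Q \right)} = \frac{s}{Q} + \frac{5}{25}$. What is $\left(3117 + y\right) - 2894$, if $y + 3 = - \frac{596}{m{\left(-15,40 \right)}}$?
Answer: $\frac{25380}{7} \approx 3625.7$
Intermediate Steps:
$m{\left(s,Q \right)} = \frac{1}{5} + \frac{s}{Q}$ ($m{\left(s,Q \right)} = \frac{s}{Q} + 5 \cdot \frac{1}{25} = \frac{s}{Q} + \frac{1}{5} = \frac{1}{5} + \frac{s}{Q}$)
$y = \frac{23819}{7}$ ($y = -3 - \frac{596}{\frac{1}{40} \left(-15 + \frac{1}{5} \cdot 40\right)} = -3 - \frac{596}{\frac{1}{40} \left(-15 + 8\right)} = -3 - \frac{596}{\frac{1}{40} \left(-7\right)} = -3 - \frac{596}{- \frac{7}{40}} = -3 - - \frac{23840}{7} = -3 + \frac{23840}{7} = \frac{23819}{7} \approx 3402.7$)
$\left(3117 + y\right) - 2894 = \left(3117 + \frac{23819}{7}\right) - 2894 = \frac{45638}{7} - 2894 = \frac{25380}{7}$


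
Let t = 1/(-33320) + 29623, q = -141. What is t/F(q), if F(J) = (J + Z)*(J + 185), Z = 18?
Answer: -987038359/180327840 ≈ -5.4736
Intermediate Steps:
F(J) = (18 + J)*(185 + J) (F(J) = (J + 18)*(J + 185) = (18 + J)*(185 + J))
t = 987038359/33320 (t = -1/33320 + 29623 = 987038359/33320 ≈ 29623.)
t/F(q) = 987038359/(33320*(3330 + (-141)**2 + 203*(-141))) = 987038359/(33320*(3330 + 19881 - 28623)) = (987038359/33320)/(-5412) = (987038359/33320)*(-1/5412) = -987038359/180327840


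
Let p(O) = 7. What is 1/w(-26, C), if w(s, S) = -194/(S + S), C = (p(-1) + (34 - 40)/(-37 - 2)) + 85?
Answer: -1198/1261 ≈ -0.95004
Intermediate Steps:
C = 1198/13 (C = (7 + (34 - 40)/(-37 - 2)) + 85 = (7 - 6/(-39)) + 85 = (7 - 6*(-1/39)) + 85 = (7 + 2/13) + 85 = 93/13 + 85 = 1198/13 ≈ 92.154)
w(s, S) = -97/S (w(s, S) = -194*1/(2*S) = -97/S)
1/w(-26, C) = 1/(-97/1198/13) = 1/(-97*13/1198) = 1/(-1261/1198) = -1198/1261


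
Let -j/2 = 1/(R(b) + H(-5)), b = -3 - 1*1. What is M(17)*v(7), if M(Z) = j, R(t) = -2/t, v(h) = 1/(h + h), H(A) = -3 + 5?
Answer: -2/35 ≈ -0.057143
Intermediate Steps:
H(A) = 2
b = -4 (b = -3 - 1 = -4)
v(h) = 1/(2*h)
j = -⅘ (j = -2/(-2/(-4) + 2) = -2/(-2*(-¼) + 2) = -2/(½ + 2) = -2/5/2 = -2*⅖ = -⅘ ≈ -0.80000)
M(Z) = -⅘
M(17)*v(7) = -2/(5*7) = -⅘*1/14 = -2/35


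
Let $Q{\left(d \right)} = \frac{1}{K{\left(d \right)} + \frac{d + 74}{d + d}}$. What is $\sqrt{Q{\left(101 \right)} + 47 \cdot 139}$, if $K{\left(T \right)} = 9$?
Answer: $\frac{3 \sqrt{2883310967}}{1993} \approx 80.828$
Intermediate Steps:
$Q{\left(d \right)} = \frac{1}{9 + \frac{74 + d}{2 d}}$ ($Q{\left(d \right)} = \frac{1}{9 + \frac{d + 74}{d + d}} = \frac{1}{9 + \frac{74 + d}{2 d}}$)
$\sqrt{Q{\left(101 \right)} + 47 \cdot 139} = \sqrt{2 \cdot 101 \frac{1}{74 + 19 \cdot 101} + 47 \cdot 139} = \sqrt{2 \cdot 101 \frac{1}{74 + 1919} + 6533} = \sqrt{2 \cdot 101 \cdot \frac{1}{1993} + 6533} = \sqrt{\frac{202}{1993} + 6533} = \sqrt{\frac{13020471}{1993}} = \frac{3 \sqrt{2883310967}}{1993}$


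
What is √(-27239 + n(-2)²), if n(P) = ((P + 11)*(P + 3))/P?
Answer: 5*I*√4355/2 ≈ 164.98*I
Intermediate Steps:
n(P) = (3 + P)*(11 + P)/P (n(P) = ((11 + P)*(3 + P))/P = ((3 + P)*(11 + P))/P = (3 + P)*(11 + P)/P)
√(-27239 + n(-2)²) = √(-27239 + (14 - 2 + 33/(-2))²) = √(-27239 + (14 - 2 + 33*(-½))²) = √(-27239 + (14 - 2 - 33/2)²) = √(-27239 + (-9/2)²) = √(-27239 + 81/4) = √(-108875/4) = 5*I*√4355/2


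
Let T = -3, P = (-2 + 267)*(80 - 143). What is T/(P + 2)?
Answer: 3/16693 ≈ 0.00017972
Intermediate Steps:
P = -16695 (P = 265*(-63) = -16695)
T/(P + 2) = -3/(-16695 + 2) = -3/(-16693) = -1/16693*(-3) = 3/16693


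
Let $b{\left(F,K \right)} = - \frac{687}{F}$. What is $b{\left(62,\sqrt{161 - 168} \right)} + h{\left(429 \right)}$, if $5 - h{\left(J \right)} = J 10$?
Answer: $- \frac{266357}{62} \approx -4296.1$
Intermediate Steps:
$h{\left(J \right)} = 5 - 10 J$ ($h{\left(J \right)} = 5 - J 10 = 5 - 10 J$)
$b{\left(62,\sqrt{161 - 168} \right)} + h{\left(429 \right)} = - \frac{687}{62} + \left(5 - 4290\right) = \left(-687\right) \frac{1}{62} + \left(5 - 4290\right) = - \frac{687}{62} - 4285 = - \frac{266357}{62}$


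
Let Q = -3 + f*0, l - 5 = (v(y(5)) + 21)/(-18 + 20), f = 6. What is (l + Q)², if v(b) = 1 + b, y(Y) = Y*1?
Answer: 961/4 ≈ 240.25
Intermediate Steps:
y(Y) = Y
l = 37/2 (l = 5 + ((1 + 5) + 21)/(-18 + 20) = 5 + (6 + 21)/2 = 5 + 27*(½) = 5 + 27/2 = 37/2 ≈ 18.500)
Q = -3 (Q = -3 + 6*0 = -3 + 0 = -3)
(l + Q)² = (37/2 - 3)² = (31/2)² = 961/4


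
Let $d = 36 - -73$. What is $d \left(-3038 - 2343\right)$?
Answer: $-586529$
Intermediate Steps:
$d = 109$ ($d = 36 + 73 = 109$)
$d \left(-3038 - 2343\right) = 109 \left(-3038 - 2343\right) = 109 \left(-5381\right) = -586529$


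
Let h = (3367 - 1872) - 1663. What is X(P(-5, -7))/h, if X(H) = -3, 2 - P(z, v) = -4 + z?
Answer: 1/56 ≈ 0.017857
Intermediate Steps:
P(z, v) = 6 - z (P(z, v) = 2 - (-4 + z) = 2 + (4 - z) = 6 - z)
h = -168 (h = 1495 - 1663 = -168)
X(P(-5, -7))/h = -3/(-168) = -3*(-1/168) = 1/56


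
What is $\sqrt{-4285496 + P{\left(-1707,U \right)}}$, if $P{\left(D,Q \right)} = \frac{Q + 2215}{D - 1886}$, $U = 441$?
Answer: $\frac{2 i \sqrt{13831064673478}}{3593} \approx 2070.1 i$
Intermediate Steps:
$P{\left(D,Q \right)} = \frac{2215 + Q}{-1886 + D}$
$\sqrt{-4285496 + P{\left(-1707,U \right)}} = \sqrt{-4285496 + \frac{2215 + 441}{-1886 - 1707}} = \sqrt{-4285496 + \frac{1}{-3593} \cdot 2656} = \sqrt{-4285496 - \frac{2656}{3593}} = \sqrt{- \frac{15397789784}{3593}} = \frac{2 i \sqrt{13831064673478}}{3593}$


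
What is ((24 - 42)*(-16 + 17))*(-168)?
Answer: 3024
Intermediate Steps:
((24 - 42)*(-16 + 17))*(-168) = -18*1*(-168) = -18*(-168) = 3024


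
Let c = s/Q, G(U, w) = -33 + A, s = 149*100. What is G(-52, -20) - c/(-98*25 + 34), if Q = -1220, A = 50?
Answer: 2504647/147376 ≈ 16.995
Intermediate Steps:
s = 14900
G(U, w) = 17 (G(U, w) = -33 + 50 = 17)
c = -745/61 (c = 14900/(-1220) = 14900*(-1/1220) = -745/61 ≈ -12.213)
G(-52, -20) - c/(-98*25 + 34) = 17 - (-745)/(61*(-98*25 + 34)) = 17 - (-745)/(61*(-2450 + 34)) = 17 - (-745)/(61*(-2416)) = 17 - (-745)*(-1)/(61*2416) = 17 - 1*745/147376 = 17 - 745/147376 = 2504647/147376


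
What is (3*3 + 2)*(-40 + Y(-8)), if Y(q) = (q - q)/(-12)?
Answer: -440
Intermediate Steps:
Y(q) = 0 (Y(q) = 0*(-1/12) = 0)
(3*3 + 2)*(-40 + Y(-8)) = (3*3 + 2)*(-40 + 0) = (9 + 2)*(-40) = 11*(-40) = -440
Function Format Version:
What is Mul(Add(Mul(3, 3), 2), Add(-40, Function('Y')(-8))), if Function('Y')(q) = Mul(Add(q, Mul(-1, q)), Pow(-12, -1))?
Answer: -440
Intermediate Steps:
Function('Y')(q) = 0 (Function('Y')(q) = Mul(0, Rational(-1, 12)) = 0)
Mul(Add(Mul(3, 3), 2), Add(-40, Function('Y')(-8))) = Mul(Add(Mul(3, 3), 2), Add(-40, 0)) = Mul(Add(9, 2), -40) = Mul(11, -40) = -440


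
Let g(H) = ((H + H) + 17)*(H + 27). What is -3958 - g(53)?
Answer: -13798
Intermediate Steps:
g(H) = (17 + 2*H)*(27 + H) (g(H) = (2*H + 17)*(27 + H) = (17 + 2*H)*(27 + H))
-3958 - g(53) = -3958 - (459 + 2*53² + 71*53) = -3958 - (459 + 2*2809 + 3763) = -3958 - (459 + 5618 + 3763) = -3958 - 1*9840 = -3958 - 9840 = -13798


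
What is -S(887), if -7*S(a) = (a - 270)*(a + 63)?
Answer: 586150/7 ≈ 83736.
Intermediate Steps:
S(a) = -(-270 + a)*(63 + a)/7 (S(a) = -(a - 270)*(a + 63)/7 = -(-270 + a)*(63 + a)/7)
-S(887) = -(2430 - ⅐*887² + (207/7)*887) = -(2430 - ⅐*786769 + 183609/7) = -(2430 - 786769/7 + 183609/7) = -1*(-586150/7) = 586150/7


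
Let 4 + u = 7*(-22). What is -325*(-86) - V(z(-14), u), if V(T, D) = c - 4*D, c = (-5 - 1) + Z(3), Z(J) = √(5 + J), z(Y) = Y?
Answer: 27324 - 2*√2 ≈ 27321.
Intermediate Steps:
u = -158 (u = -4 + 7*(-22) = -4 - 154 = -158)
c = -6 + 2*√2 (c = (-5 - 1) + √(5 + 3) = -6 + √8 = -6 + 2*√2 ≈ -3.1716)
V(T, D) = -6 - 4*D + 2*√2 (V(T, D) = (-6 + 2*√2) - 4*D = -6 - 4*D + 2*√2)
-325*(-86) - V(z(-14), u) = -325*(-86) - (-6 - 4*(-158) + 2*√2) = 27950 - (-6 + 632 + 2*√2) = 27950 - (626 + 2*√2) = 27950 + (-626 - 2*√2) = 27324 - 2*√2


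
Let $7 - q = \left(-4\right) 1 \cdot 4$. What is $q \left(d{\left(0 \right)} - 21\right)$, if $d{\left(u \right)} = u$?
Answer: $-483$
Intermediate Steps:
$q = 23$ ($q = 7 - \left(-4\right) 1 \cdot 4 = 7 - \left(-4\right) 4 = 7 - -16 = 7 + 16 = 23$)
$q \left(d{\left(0 \right)} - 21\right) = 23 \left(0 - 21\right) = 23 \left(-21\right) = -483$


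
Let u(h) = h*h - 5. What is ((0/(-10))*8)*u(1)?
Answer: 0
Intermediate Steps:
u(h) = -5 + h² (u(h) = h² - 5 = -5 + h²)
((0/(-10))*8)*u(1) = ((0/(-10))*8)*(-5 + 1²) = ((0*(-⅒))*8)*(-5 + 1) = (0*8)*(-4) = 0*(-4) = 0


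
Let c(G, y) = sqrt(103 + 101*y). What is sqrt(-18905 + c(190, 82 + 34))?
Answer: sqrt(-18905 + sqrt(11819)) ≈ 137.1*I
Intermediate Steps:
sqrt(-18905 + c(190, 82 + 34)) = sqrt(-18905 + sqrt(103 + 101*(82 + 34))) = sqrt(-18905 + sqrt(103 + 101*116)) = sqrt(-18905 + sqrt(103 + 11716)) = sqrt(-18905 + sqrt(11819))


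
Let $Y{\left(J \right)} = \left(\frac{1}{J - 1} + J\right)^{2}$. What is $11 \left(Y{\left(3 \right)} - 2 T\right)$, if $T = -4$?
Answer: $\frac{891}{4} \approx 222.75$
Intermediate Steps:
$Y{\left(J \right)} = \left(J + \frac{1}{-1 + J}\right)^{2}$ ($Y{\left(J \right)} = \left(\frac{1}{-1 + J} + J\right)^{2} = \left(J + \frac{1}{-1 + J}\right)^{2}$)
$11 \left(Y{\left(3 \right)} - 2 T\right) = 11 \left(\frac{\left(1 + 3^{2} - 3\right)^{2}}{\left(-1 + 3\right)^{2}} - -8\right) = 11 \left(\frac{\left(1 + 9 - 3\right)^{2}}{4} + 8\right) = 11 \left(\frac{7^{2}}{4} + 8\right) = 11 \left(\frac{1}{4} \cdot 49 + 8\right) = 11 \left(\frac{49}{4} + 8\right) = 11 \cdot \frac{81}{4} = \frac{891}{4}$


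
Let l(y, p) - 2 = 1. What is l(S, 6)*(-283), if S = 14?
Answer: -849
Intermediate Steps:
l(y, p) = 3 (l(y, p) = 2 + 1 = 3)
l(S, 6)*(-283) = 3*(-283) = -849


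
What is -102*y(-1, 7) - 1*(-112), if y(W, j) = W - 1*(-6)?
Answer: -398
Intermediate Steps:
y(W, j) = 6 + W (y(W, j) = W + 6 = 6 + W)
-102*y(-1, 7) - 1*(-112) = -102*(6 - 1) - 1*(-112) = -102*5 + 112 = -510 + 112 = -398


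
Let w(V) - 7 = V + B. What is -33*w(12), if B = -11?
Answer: -264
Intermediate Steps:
w(V) = -4 + V (w(V) = 7 + (V - 11) = 7 + (-11 + V) = -4 + V)
-33*w(12) = -33*(-4 + 12) = -33*8 = -264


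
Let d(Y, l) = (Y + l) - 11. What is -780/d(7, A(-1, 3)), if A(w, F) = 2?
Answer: 390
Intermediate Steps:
d(Y, l) = -11 + Y + l
-780/d(7, A(-1, 3)) = -780/(-11 + 7 + 2) = -780/(-2) = -780*(-½) = 390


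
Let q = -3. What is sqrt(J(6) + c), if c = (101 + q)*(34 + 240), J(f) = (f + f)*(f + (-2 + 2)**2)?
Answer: 2*sqrt(6731) ≈ 164.09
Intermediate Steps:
J(f) = 2*f**2 (J(f) = (2*f)*(f + 0**2) = (2*f)*(f + 0) = (2*f)*f = 2*f**2)
c = 26852 (c = (101 - 3)*(34 + 240) = 98*274 = 26852)
sqrt(J(6) + c) = sqrt(2*6**2 + 26852) = sqrt(2*36 + 26852) = sqrt(72 + 26852) = sqrt(26924) = 2*sqrt(6731)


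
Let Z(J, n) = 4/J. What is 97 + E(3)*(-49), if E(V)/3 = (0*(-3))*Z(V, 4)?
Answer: 97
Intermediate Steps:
E(V) = 0 (E(V) = 3*((0*(-3))*(4/V)) = 3*(0*(4/V)) = 3*0 = 0)
97 + E(3)*(-49) = 97 + 0*(-49) = 97 + 0 = 97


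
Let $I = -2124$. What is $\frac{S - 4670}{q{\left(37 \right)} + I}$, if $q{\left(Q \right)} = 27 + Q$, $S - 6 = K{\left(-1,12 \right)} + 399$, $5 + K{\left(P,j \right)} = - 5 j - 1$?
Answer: $\frac{4331}{2060} \approx 2.1024$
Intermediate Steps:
$K{\left(P,j \right)} = -6 - 5 j$ ($K{\left(P,j \right)} = -5 - \left(1 + 5 j\right) = -6 - 5 j$)
$S = 339$ ($S = 6 + \left(\left(-6 - 60\right) + 399\right) = 6 + \left(-66 + 399\right) = 6 + 333 = 339$)
$\frac{S - 4670}{q{\left(37 \right)} + I} = \frac{339 - 4670}{\left(27 + 37\right) - 2124} = - \frac{4331}{64 - 2124} = - \frac{4331}{-2060} = \left(-4331\right) \left(- \frac{1}{2060}\right) = \frac{4331}{2060}$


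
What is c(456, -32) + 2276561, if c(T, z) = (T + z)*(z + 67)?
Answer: 2291401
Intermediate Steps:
c(T, z) = (67 + z)*(T + z) (c(T, z) = (T + z)*(67 + z) = (67 + z)*(T + z))
c(456, -32) + 2276561 = ((-32)² + 67*456 + 67*(-32) + 456*(-32)) + 2276561 = (1024 + 30552 - 2144 - 14592) + 2276561 = 14840 + 2276561 = 2291401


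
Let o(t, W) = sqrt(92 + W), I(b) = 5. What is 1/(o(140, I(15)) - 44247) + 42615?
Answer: 83431515360633/1957796912 - sqrt(97)/1957796912 ≈ 42615.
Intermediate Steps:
1/(o(140, I(15)) - 44247) + 42615 = 1/(sqrt(92 + 5) - 44247) + 42615 = 1/(sqrt(97) - 44247) + 42615 = 1/(-44247 + sqrt(97)) + 42615 = 42615 + 1/(-44247 + sqrt(97))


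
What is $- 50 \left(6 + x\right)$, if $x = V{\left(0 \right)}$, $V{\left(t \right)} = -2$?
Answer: $-200$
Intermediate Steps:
$x = -2$
$- 50 \left(6 + x\right) = - 50 \left(6 - 2\right) = \left(-50\right) 4 = -200$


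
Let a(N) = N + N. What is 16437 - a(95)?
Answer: 16247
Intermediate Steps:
a(N) = 2*N
16437 - a(95) = 16437 - 2*95 = 16437 - 1*190 = 16437 - 190 = 16247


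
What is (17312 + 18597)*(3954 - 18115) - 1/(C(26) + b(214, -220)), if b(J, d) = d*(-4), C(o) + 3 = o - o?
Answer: -445960945074/877 ≈ -5.0851e+8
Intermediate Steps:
C(o) = -3 (C(o) = -3 + (o - o) = -3 + 0 = -3)
b(J, d) = -4*d
(17312 + 18597)*(3954 - 18115) - 1/(C(26) + b(214, -220)) = (17312 + 18597)*(3954 - 18115) - 1/(-3 - 4*(-220)) = 35909*(-14161) - 1/(-3 + 880) = -508507349 - 1/877 = -445960945074/877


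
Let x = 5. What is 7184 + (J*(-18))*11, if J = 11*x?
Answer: -3706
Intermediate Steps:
J = 55 (J = 11*5 = 55)
7184 + (J*(-18))*11 = 7184 + (55*(-18))*11 = 7184 - 990*11 = 7184 - 10890 = -3706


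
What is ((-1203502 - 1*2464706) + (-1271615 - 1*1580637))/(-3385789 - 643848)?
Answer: 6520460/4029637 ≈ 1.6181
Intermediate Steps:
((-1203502 - 1*2464706) + (-1271615 - 1*1580637))/(-3385789 - 643848) = ((-1203502 - 2464706) + (-1271615 - 1580637))/(-4029637) = (-3668208 - 2852252)*(-1/4029637) = -6520460*(-1/4029637) = 6520460/4029637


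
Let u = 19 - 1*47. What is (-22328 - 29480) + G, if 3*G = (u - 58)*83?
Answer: -162562/3 ≈ -54187.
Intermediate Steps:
u = -28 (u = 19 - 47 = -28)
G = -7138/3 (G = ((-28 - 58)*83)/3 = (-86*83)/3 = (⅓)*(-7138) = -7138/3 ≈ -2379.3)
(-22328 - 29480) + G = (-22328 - 29480) - 7138/3 = -51808 - 7138/3 = -162562/3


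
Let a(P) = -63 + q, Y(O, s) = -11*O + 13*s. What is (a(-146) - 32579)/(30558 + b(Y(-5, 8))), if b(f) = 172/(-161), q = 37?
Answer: -5249405/4919666 ≈ -1.0670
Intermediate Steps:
b(f) = -172/161 (b(f) = 172*(-1/161) = -172/161)
a(P) = -26 (a(P) = -63 + 37 = -26)
(a(-146) - 32579)/(30558 + b(Y(-5, 8))) = (-26 - 32579)/(30558 - 172/161) = -32605/4919666/161 = -32605*161/4919666 = -5249405/4919666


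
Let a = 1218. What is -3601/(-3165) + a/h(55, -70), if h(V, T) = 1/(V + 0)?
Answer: 212026951/3165 ≈ 66991.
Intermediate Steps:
h(V, T) = 1/V
-3601/(-3165) + a/h(55, -70) = -3601/(-3165) + 1218/(1/55) = -3601*(-1/3165) + 1218/(1/55) = 3601/3165 + 1218*55 = 3601/3165 + 66990 = 212026951/3165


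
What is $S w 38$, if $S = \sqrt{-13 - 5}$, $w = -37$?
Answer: $- 4218 i \sqrt{2} \approx - 5965.2 i$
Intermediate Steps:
$S = 3 i \sqrt{2}$ ($S = \sqrt{-18} = 3 i \sqrt{2} \approx 4.2426 i$)
$S w 38 = 3 i \sqrt{2} \left(-37\right) 38 = - 111 i \sqrt{2} \cdot 38 = - 4218 i \sqrt{2}$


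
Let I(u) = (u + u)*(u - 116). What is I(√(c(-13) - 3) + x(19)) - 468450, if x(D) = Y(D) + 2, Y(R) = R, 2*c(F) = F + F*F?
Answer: -472290 - 740*√3 ≈ -4.7357e+5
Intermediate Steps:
c(F) = F/2 + F²/2 (c(F) = (F + F*F)/2 = (F + F²)/2 = F/2 + F²/2)
x(D) = 2 + D (x(D) = D + 2 = 2 + D)
I(u) = 2*u*(-116 + u) (I(u) = (2*u)*(-116 + u) = 2*u*(-116 + u))
I(√(c(-13) - 3) + x(19)) - 468450 = 2*(√((½)*(-13)*(1 - 13) - 3) + (2 + 19))*(-116 + (√((½)*(-13)*(1 - 13) - 3) + (2 + 19))) - 468450 = 2*(√((½)*(-13)*(-12) - 3) + 21)*(-116 + (√((½)*(-13)*(-12) - 3) + 21)) - 468450 = 2*(√(78 - 3) + 21)*(-116 + (√(78 - 3) + 21)) - 468450 = 2*(√75 + 21)*(-116 + (√75 + 21)) - 468450 = 2*(5*√3 + 21)*(-116 + (5*√3 + 21)) - 468450 = 2*(21 + 5*√3)*(-116 + (21 + 5*√3)) - 468450 = 2*(21 + 5*√3)*(-95 + 5*√3) - 468450 = 2*(-95 + 5*√3)*(21 + 5*√3) - 468450 = -468450 + 2*(-95 + 5*√3)*(21 + 5*√3)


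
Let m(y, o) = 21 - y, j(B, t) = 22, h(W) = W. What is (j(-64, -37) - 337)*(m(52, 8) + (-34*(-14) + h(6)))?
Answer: -142065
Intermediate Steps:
(j(-64, -37) - 337)*(m(52, 8) + (-34*(-14) + h(6))) = (22 - 337)*((21 - 1*52) + (-34*(-14) + 6)) = -315*((21 - 52) + (476 + 6)) = -315*(-31 + 482) = -315*451 = -142065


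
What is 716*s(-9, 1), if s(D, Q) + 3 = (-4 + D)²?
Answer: 118856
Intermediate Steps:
s(D, Q) = -3 + (-4 + D)²
716*s(-9, 1) = 716*(-3 + (-4 - 9)²) = 716*(-3 + (-13)²) = 716*(-3 + 169) = 716*166 = 118856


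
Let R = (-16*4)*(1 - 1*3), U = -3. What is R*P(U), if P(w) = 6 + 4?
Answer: 1280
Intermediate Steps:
P(w) = 10
R = 128 (R = -64*(1 - 3) = -64*(-2) = 128)
R*P(U) = 128*10 = 1280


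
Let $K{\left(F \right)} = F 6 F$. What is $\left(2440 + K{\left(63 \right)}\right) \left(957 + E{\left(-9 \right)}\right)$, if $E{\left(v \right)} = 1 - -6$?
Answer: $25308856$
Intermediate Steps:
$K{\left(F \right)} = 6 F^{2}$ ($K{\left(F \right)} = 6 F F = 6 F^{2}$)
$E{\left(v \right)} = 7$ ($E{\left(v \right)} = 1 + 6 = 7$)
$\left(2440 + K{\left(63 \right)}\right) \left(957 + E{\left(-9 \right)}\right) = \left(2440 + 6 \cdot 63^{2}\right) \left(957 + 7\right) = \left(2440 + 6 \cdot 3969\right) 964 = \left(2440 + 23814\right) 964 = 26254 \cdot 964 = 25308856$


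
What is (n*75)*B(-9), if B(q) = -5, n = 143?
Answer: -53625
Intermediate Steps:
(n*75)*B(-9) = (143*75)*(-5) = 10725*(-5) = -53625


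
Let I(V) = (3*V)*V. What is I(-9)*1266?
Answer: 307638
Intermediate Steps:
I(V) = 3*V²
I(-9)*1266 = (3*(-9)²)*1266 = (3*81)*1266 = 243*1266 = 307638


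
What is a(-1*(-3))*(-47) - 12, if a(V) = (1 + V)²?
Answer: -764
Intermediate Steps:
a(-1*(-3))*(-47) - 12 = (1 - 1*(-3))²*(-47) - 12 = (1 + 3)²*(-47) - 12 = 4²*(-47) - 12 = 16*(-47) - 12 = -752 - 12 = -764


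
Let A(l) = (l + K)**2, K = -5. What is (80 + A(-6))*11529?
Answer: 2317329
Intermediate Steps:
A(l) = (-5 + l)**2 (A(l) = (l - 5)**2 = (-5 + l)**2)
(80 + A(-6))*11529 = (80 + (-5 - 6)**2)*11529 = (80 + (-11)**2)*11529 = (80 + 121)*11529 = 201*11529 = 2317329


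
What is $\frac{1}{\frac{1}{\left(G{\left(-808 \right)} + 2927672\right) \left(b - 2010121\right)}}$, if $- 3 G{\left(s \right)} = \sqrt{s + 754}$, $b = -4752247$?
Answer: $-19797995447296 + 6762368 i \sqrt{6} \approx -1.9798 \cdot 10^{13} + 1.6564 \cdot 10^{7} i$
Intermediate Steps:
$G{\left(s \right)} = - \frac{\sqrt{754 + s}}{3}$ ($G{\left(s \right)} = - \frac{\sqrt{s + 754}}{3} = - \frac{\sqrt{754 + s}}{3}$)
$\frac{1}{\frac{1}{\left(G{\left(-808 \right)} + 2927672\right) \left(b - 2010121\right)}} = \frac{1}{\frac{1}{\left(- \frac{\sqrt{754 - 808}}{3} + 2927672\right) \left(-4752247 - 2010121\right)}} = \frac{1}{\frac{1}{\left(- \frac{\sqrt{-54}}{3} + 2927672\right) \left(-6762368\right)}} = \frac{1}{\frac{1}{\left(- \frac{3 i \sqrt{6}}{3} + 2927672\right) \left(-6762368\right)}} = \frac{1}{\frac{1}{\left(- i \sqrt{6} + 2927672\right) \left(-6762368\right)}} = \frac{1}{\frac{1}{\left(2927672 - i \sqrt{6}\right) \left(-6762368\right)}} = \frac{1}{\frac{1}{-19797995447296 + 6762368 i \sqrt{6}}} = -19797995447296 + 6762368 i \sqrt{6}$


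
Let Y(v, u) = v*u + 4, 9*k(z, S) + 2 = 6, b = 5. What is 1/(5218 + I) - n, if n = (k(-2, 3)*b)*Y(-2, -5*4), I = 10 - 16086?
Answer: -9555049/97722 ≈ -97.778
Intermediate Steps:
k(z, S) = 4/9 (k(z, S) = -2/9 + (⅑)*6 = -2/9 + ⅔ = 4/9)
Y(v, u) = 4 + u*v (Y(v, u) = u*v + 4 = 4 + u*v)
I = -16076
n = 880/9 (n = ((4/9)*5)*(4 - 5*4*(-2)) = 20*(4 - 20*(-2))/9 = 20*(4 + 40)/9 = (20/9)*44 = 880/9 ≈ 97.778)
1/(5218 + I) - n = 1/(5218 - 16076) - 1*880/9 = 1/(-10858) - 880/9 = -1/10858 - 880/9 = -9555049/97722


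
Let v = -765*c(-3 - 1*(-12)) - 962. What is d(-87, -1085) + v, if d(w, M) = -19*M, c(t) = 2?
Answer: 18123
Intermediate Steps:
v = -2492 (v = -765*2 - 962 = -1530 - 962 = -2492)
d(-87, -1085) + v = -19*(-1085) - 2492 = 20615 - 2492 = 18123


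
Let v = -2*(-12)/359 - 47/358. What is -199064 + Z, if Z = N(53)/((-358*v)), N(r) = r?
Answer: -1648429957/8281 ≈ -1.9906e+5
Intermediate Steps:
v = -8281/128522 (v = 24*(1/359) - 47*1/358 = 24/359 - 47/358 = -8281/128522 ≈ -0.064433)
Z = 19027/8281 (Z = 53/((-358*(-8281/128522))) = 53/(8281/359) = 53*(359/8281) = 19027/8281 ≈ 2.2977)
-199064 + Z = -199064 + 19027/8281 = -1648429957/8281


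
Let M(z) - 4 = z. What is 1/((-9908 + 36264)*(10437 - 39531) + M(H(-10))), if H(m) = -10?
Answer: -1/766801470 ≈ -1.3041e-9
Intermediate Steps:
M(z) = 4 + z
1/((-9908 + 36264)*(10437 - 39531) + M(H(-10))) = 1/((-9908 + 36264)*(10437 - 39531) + (4 - 10)) = 1/(26356*(-29094) - 6) = 1/(-766801464 - 6) = 1/(-766801470) = -1/766801470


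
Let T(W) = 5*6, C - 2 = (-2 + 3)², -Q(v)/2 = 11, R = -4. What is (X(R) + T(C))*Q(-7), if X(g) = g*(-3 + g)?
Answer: -1276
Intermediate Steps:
Q(v) = -22 (Q(v) = -2*11 = -22)
C = 3 (C = 2 + (-2 + 3)² = 2 + 1² = 2 + 1 = 3)
T(W) = 30
(X(R) + T(C))*Q(-7) = (-4*(-3 - 4) + 30)*(-22) = (-4*(-7) + 30)*(-22) = (28 + 30)*(-22) = 58*(-22) = -1276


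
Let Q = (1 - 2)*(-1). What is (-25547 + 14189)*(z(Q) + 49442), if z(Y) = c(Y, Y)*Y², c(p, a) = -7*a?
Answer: -561482730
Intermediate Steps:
Q = 1 (Q = -1*(-1) = 1)
z(Y) = -7*Y³ (z(Y) = (-7*Y)*Y² = -7*Y³)
(-25547 + 14189)*(z(Q) + 49442) = (-25547 + 14189)*(-7*1³ + 49442) = -11358*(-7*1 + 49442) = -11358*(-7 + 49442) = -11358*49435 = -561482730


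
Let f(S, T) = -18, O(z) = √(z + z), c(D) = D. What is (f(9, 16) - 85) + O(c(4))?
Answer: -103 + 2*√2 ≈ -100.17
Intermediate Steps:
O(z) = √2*√z (O(z) = √(2*z) = √2*√z)
(f(9, 16) - 85) + O(c(4)) = (-18 - 85) + √2*√4 = -103 + √2*2 = -103 + 2*√2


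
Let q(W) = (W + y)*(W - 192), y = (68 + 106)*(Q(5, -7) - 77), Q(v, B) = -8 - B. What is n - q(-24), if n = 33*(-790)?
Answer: -2962806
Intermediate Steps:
n = -26070
y = -13572 (y = (68 + 106)*((-8 - 1*(-7)) - 77) = 174*((-8 + 7) - 77) = 174*(-1 - 77) = 174*(-78) = -13572)
q(W) = (-13572 + W)*(-192 + W) (q(W) = (W - 13572)*(W - 192) = (-13572 + W)*(-192 + W))
n - q(-24) = -26070 - (2605824 + (-24)² - 13764*(-24)) = -26070 - (2605824 + 576 + 330336) = -26070 - 1*2936736 = -26070 - 2936736 = -2962806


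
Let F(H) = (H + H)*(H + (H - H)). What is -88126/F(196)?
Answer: -44063/38416 ≈ -1.1470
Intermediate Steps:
F(H) = 2*H² (F(H) = (2*H)*(H + 0) = (2*H)*H = 2*H²)
-88126/F(196) = -88126/(2*196²) = -88126/(2*38416) = -88126/76832 = -88126*1/76832 = -44063/38416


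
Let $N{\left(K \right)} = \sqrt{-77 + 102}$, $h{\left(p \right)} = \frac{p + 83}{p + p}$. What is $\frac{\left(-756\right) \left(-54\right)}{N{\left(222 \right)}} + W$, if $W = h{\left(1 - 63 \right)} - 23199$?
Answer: $- \frac{9321309}{620} \approx -15034.0$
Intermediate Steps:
$h{\left(p \right)} = \frac{83 + p}{2 p}$
$N{\left(K \right)} = 5$ ($N{\left(K \right)} = \sqrt{25} = 5$)
$W = - \frac{2876697}{124}$ ($W = \frac{83 + \left(1 - 63\right)}{2 \left(1 - 63\right)} - 23199 = \frac{83 - 62}{2 \left(-62\right)} - 23199 = \frac{1}{2} \left(- \frac{1}{62}\right) 21 - 23199 = - \frac{21}{124} - 23199 = - \frac{2876697}{124} \approx -23199.0$)
$\frac{\left(-756\right) \left(-54\right)}{N{\left(222 \right)}} + W = \frac{\left(-756\right) \left(-54\right)}{5} - \frac{2876697}{124} = 40824 \cdot \frac{1}{5} - \frac{2876697}{124} = \frac{40824}{5} - \frac{2876697}{124} = - \frac{9321309}{620}$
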